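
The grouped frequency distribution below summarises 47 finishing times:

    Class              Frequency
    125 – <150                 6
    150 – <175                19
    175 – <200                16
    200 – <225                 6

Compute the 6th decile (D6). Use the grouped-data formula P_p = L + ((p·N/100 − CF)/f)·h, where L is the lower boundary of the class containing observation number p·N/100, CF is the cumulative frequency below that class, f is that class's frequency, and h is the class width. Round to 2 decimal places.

N = 47; target position k = 60/100 · 47 = 28.2.
Cumulative frequencies: 6, 25, 41, 47.
Observation 28.2 falls in the class 175 – <200.
L = 175, CF = 25, f = 16, h = 25.
P60 = 175 + ((28.2 − 25)/16)·25 = 175 + 5 = 180.

180.00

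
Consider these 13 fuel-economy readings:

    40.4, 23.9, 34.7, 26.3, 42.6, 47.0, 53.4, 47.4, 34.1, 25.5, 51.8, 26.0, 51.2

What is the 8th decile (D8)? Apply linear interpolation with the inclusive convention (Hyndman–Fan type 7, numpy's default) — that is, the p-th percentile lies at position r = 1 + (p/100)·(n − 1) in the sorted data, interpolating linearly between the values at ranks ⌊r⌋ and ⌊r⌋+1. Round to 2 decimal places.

49.68

Sorted: 23.9, 25.5, 26.0, 26.3, 34.1, 34.7, 40.4, 42.6, 47.0, 47.4, 51.2, 51.8, 53.4.
n = 13.
r = 1 + (80/100)·(13 − 1) = 1 + 9.6 = 10.6.
Rank 10 is 47.4 and rank 11 is 51.2.
Interpolate: 47.4 + 0.6·(51.2 − 47.4) = 47.4 + 0.6·3.8 = 49.68.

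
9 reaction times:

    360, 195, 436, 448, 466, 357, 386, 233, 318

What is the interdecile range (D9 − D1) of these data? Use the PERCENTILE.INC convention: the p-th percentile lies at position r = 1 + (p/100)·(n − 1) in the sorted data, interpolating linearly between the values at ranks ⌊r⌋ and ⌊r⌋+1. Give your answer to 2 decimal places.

Sorted: 195, 233, 318, 357, 360, 386, 436, 448, 466.
n = 9.
P10: r = 1.8; ranks 1–2 are 195, 233; interpolating gives 225.4.
P90: r = 8.2; ranks 8–9 are 448, 466; interpolating gives 451.6.
Difference: 451.6 − 225.4 = 226.2.

226.20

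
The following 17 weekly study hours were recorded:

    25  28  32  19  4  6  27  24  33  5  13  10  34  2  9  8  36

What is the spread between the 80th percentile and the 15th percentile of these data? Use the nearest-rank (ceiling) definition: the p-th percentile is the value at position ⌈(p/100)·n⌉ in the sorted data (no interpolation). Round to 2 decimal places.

Sorted: 2, 4, 5, 6, 8, 9, 10, 13, 19, 24, 25, 27, 28, 32, 33, 34, 36.
n = 17.
P15: rank ⌈15/100·17⌉ = 3 → 5.
P80: rank ⌈80/100·17⌉ = 14 → 32.
Difference: 32 − 5 = 27.

27.00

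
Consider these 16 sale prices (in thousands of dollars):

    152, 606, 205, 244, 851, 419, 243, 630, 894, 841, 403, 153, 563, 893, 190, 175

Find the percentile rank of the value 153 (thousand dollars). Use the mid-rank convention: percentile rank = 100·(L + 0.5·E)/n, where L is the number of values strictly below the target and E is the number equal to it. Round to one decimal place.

9.4

Sorted: 152, 153, 175, 190, 205, 243, 244, 403, 419, 563, 606, 630, 841, 851, 893, 894.
Count below 153: L = 1; count equal: E = 1; n = 16.
Percentile rank = 100·(1 + 0.5·1)/16 = 100·1.5/16 = 9.375.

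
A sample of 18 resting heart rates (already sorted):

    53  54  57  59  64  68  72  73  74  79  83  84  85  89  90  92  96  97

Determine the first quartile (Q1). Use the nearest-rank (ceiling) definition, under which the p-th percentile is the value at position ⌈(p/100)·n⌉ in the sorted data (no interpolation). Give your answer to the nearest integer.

64

n = 18.
Position = ⌈25/100 · 18⌉ = ⌈4.5⌉ = 5.
The value at rank 5 is 64.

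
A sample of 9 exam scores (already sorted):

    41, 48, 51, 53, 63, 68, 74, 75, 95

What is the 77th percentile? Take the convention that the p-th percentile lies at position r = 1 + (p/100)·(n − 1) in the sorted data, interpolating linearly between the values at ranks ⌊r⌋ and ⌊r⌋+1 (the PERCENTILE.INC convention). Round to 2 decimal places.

n = 9.
r = 1 + (77/100)·(9 − 1) = 1 + 6.16 = 7.16.
Rank 7 is 74 and rank 8 is 75.
Interpolate: 74 + 0.16·(75 − 74) = 74 + 0.16·1 = 74.16.

74.16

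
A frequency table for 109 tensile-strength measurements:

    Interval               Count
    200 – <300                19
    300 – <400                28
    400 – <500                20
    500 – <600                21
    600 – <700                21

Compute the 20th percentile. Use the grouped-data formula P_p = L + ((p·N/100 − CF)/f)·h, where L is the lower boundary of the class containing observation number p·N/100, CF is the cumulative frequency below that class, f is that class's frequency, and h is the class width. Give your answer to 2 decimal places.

N = 109; target position k = 20/100 · 109 = 21.8.
Cumulative frequencies: 19, 47, 67, 88, 109.
Observation 21.8 falls in the class 300 – <400.
L = 300, CF = 19, f = 28, h = 100.
P20 = 300 + ((21.8 − 19)/28)·100 = 300 + 10 = 310.

310.00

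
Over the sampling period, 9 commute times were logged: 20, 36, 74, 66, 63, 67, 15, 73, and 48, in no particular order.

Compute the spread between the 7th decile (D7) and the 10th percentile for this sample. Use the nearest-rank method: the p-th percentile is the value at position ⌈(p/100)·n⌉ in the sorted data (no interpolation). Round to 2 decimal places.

Sorted: 15, 20, 36, 48, 63, 66, 67, 73, 74.
n = 9.
P10: rank ⌈10/100·9⌉ = 1 → 15.
P70: rank ⌈70/100·9⌉ = 7 → 67.
Difference: 67 − 15 = 52.

52.00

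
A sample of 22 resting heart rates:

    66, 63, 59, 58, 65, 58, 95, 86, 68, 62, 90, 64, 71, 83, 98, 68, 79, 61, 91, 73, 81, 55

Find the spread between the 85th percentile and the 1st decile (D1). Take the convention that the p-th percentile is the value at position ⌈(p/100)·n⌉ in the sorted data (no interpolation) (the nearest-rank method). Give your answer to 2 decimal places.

32.00

Sorted: 55, 58, 58, 59, 61, 62, 63, 64, 65, 66, 68, 68, 71, 73, 79, 81, 83, 86, 90, 91, 95, 98.
n = 22.
P10: rank ⌈10/100·22⌉ = 3 → 58.
P85: rank ⌈85/100·22⌉ = 19 → 90.
Difference: 90 − 58 = 32.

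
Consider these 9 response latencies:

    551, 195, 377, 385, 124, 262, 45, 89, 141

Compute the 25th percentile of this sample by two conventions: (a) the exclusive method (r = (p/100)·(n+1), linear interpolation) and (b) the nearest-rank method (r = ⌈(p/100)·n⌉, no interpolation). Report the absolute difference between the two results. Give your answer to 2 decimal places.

Sorted: 45, 89, 124, 141, 195, 262, 377, 385, 551.
n = 9.
(a) r = 2.5; between ranks 2 (89) and 3 (124): 106.5.
(b) the nearest-rank method: rank 3 → 124.
|106.5 − 124| = 17.5.

17.50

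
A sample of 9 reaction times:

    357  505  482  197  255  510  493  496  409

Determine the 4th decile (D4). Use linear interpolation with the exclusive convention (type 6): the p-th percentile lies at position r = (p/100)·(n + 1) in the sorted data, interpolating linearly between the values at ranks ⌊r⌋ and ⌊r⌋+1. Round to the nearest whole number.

409

Sorted: 197, 255, 357, 409, 482, 493, 496, 505, 510.
n = 9.
r = (40/100)·(9 + 1) = 4.
r is an integer, so P40 is the value at rank 4: 409.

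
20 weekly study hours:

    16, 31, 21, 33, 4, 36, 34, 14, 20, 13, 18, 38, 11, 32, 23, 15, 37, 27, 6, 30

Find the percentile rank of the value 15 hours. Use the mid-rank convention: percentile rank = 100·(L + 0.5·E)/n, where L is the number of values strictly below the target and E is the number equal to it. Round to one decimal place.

Sorted: 4, 6, 11, 13, 14, 15, 16, 18, 20, 21, 23, 27, 30, 31, 32, 33, 34, 36, 37, 38.
Count below 15: L = 5; count equal: E = 1; n = 20.
Percentile rank = 100·(5 + 0.5·1)/20 = 100·5.5/20 = 27.5.

27.5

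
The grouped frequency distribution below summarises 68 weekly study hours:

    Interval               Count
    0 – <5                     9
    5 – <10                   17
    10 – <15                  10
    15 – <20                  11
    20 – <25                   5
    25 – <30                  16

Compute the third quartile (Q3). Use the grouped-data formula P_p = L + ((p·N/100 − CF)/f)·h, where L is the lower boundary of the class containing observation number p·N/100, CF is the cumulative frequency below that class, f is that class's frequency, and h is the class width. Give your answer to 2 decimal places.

N = 68; target position k = 75/100 · 68 = 51.
Cumulative frequencies: 9, 26, 36, 47, 52, 68.
Observation 51 falls in the class 20 – <25.
L = 20, CF = 47, f = 5, h = 5.
P75 = 20 + ((51 − 47)/5)·5 = 20 + 4 = 24.

24.00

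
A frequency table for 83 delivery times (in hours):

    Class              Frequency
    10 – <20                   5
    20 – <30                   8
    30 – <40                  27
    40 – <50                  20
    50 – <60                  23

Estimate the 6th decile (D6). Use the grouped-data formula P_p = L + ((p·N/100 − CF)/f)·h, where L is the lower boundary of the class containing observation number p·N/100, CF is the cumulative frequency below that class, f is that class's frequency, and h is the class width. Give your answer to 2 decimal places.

N = 83; target position k = 60/100 · 83 = 49.8.
Cumulative frequencies: 5, 13, 40, 60, 83.
Observation 49.8 falls in the class 40 – <50.
L = 40, CF = 40, f = 20, h = 10.
P60 = 40 + ((49.8 − 40)/20)·10 = 40 + 4.9 = 44.9.

44.90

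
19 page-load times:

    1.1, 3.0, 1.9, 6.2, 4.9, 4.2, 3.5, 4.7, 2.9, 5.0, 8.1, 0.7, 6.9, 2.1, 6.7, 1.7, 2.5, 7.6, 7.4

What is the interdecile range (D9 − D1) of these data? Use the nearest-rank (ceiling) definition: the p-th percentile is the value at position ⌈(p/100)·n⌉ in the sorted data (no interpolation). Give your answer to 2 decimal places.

6.50

Sorted: 0.7, 1.1, 1.7, 1.9, 2.1, 2.5, 2.9, 3.0, 3.5, 4.2, 4.7, 4.9, 5.0, 6.2, 6.7, 6.9, 7.4, 7.6, 8.1.
n = 19.
P10: rank ⌈10/100·19⌉ = 2 → 1.1.
P90: rank ⌈90/100·19⌉ = 18 → 7.6.
Difference: 7.6 − 1.1 = 6.5.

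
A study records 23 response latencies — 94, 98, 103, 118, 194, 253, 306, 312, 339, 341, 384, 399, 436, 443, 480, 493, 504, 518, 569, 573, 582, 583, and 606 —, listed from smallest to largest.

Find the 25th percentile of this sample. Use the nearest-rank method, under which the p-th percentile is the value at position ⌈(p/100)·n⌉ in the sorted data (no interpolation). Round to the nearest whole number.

253

n = 23.
Position = ⌈25/100 · 23⌉ = ⌈5.75⌉ = 6.
The value at rank 6 is 253.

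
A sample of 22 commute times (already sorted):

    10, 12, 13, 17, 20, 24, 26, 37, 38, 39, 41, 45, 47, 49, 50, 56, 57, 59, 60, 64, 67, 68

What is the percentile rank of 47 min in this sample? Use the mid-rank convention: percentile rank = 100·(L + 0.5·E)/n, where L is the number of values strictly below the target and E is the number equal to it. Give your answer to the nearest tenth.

Count below 47: L = 12; count equal: E = 1; n = 22.
Percentile rank = 100·(12 + 0.5·1)/22 = 100·12.5/22 = 56.82.

56.8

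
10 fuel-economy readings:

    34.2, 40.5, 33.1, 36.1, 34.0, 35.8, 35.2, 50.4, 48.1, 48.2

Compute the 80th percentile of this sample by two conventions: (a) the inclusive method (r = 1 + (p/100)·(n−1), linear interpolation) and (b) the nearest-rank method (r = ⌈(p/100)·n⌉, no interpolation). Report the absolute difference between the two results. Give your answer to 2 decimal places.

0.02

Sorted: 33.1, 34.0, 34.2, 35.2, 35.8, 36.1, 40.5, 48.1, 48.2, 50.4.
n = 10.
(a) r = 8.2; between ranks 8 (48.1) and 9 (48.2): 48.12.
(b) the nearest-rank method: rank 8 → 48.1.
|48.12 − 48.1| = 0.02.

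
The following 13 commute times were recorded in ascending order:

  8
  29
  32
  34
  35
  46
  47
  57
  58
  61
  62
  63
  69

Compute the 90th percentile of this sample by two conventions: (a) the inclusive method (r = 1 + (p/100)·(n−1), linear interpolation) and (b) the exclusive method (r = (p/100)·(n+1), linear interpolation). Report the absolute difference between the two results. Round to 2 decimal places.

n = 13.
(a) r = 11.8; between ranks 11 (62) and 12 (63): 62.8.
(b) r = 12.6; between ranks 12 (63) and 13 (69): 66.6.
|62.8 − 66.6| = 3.8.

3.80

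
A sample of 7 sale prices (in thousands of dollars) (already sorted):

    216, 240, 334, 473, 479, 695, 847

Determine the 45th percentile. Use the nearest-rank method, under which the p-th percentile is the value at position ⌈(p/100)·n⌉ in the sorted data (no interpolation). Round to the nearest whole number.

n = 7.
Position = ⌈45/100 · 7⌉ = ⌈3.15⌉ = 4.
The value at rank 4 is 473.

473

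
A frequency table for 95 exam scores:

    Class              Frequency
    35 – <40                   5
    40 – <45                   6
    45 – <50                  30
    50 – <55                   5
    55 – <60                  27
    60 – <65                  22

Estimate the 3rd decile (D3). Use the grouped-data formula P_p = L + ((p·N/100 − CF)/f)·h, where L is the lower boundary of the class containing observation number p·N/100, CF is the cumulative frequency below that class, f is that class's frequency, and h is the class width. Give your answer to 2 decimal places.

N = 95; target position k = 30/100 · 95 = 28.5.
Cumulative frequencies: 5, 11, 41, 46, 73, 95.
Observation 28.5 falls in the class 45 – <50.
L = 45, CF = 11, f = 30, h = 5.
P30 = 45 + ((28.5 − 11)/30)·5 = 45 + 2.91667 = 47.9167.

47.92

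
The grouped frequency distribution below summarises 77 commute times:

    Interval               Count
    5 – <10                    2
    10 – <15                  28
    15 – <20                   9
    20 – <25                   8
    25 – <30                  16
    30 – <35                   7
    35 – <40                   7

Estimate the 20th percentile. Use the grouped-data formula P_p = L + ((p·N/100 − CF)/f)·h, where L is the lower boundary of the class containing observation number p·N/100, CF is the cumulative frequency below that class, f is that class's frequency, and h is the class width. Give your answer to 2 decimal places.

N = 77; target position k = 20/100 · 77 = 15.4.
Cumulative frequencies: 2, 30, 39, 47, 63, 70, 77.
Observation 15.4 falls in the class 10 – <15.
L = 10, CF = 2, f = 28, h = 5.
P20 = 10 + ((15.4 − 2)/28)·5 = 10 + 2.39286 = 12.3929.

12.39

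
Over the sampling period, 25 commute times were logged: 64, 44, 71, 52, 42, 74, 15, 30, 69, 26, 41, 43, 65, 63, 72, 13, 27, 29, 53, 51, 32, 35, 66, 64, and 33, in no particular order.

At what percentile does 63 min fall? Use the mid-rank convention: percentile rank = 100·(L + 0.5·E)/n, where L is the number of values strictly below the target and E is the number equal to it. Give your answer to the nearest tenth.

66.0

Sorted: 13, 15, 26, 27, 29, 30, 32, 33, 35, 41, 42, 43, 44, 51, 52, 53, 63, 64, 64, 65, 66, 69, 71, 72, 74.
Count below 63: L = 16; count equal: E = 1; n = 25.
Percentile rank = 100·(16 + 0.5·1)/25 = 100·16.5/25 = 66.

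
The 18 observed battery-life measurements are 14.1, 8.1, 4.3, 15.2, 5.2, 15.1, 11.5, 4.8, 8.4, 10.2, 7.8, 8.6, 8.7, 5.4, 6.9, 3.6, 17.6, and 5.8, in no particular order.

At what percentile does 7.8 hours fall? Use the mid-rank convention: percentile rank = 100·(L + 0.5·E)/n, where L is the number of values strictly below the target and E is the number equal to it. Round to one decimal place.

Sorted: 3.6, 4.3, 4.8, 5.2, 5.4, 5.8, 6.9, 7.8, 8.1, 8.4, 8.6, 8.7, 10.2, 11.5, 14.1, 15.1, 15.2, 17.6.
Count below 7.8: L = 7; count equal: E = 1; n = 18.
Percentile rank = 100·(7 + 0.5·1)/18 = 100·7.5/18 = 41.67.

41.7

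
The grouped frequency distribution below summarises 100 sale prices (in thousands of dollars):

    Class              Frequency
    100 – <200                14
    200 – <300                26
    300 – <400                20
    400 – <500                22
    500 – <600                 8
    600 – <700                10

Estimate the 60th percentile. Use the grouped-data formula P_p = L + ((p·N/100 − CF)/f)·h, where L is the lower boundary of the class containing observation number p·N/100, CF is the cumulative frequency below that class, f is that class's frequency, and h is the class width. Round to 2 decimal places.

400.00

N = 100; target position k = 60/100 · 100 = 60.
Cumulative frequencies: 14, 40, 60, 82, 90, 100.
Observation 60 falls in the class 300 – <400.
L = 300, CF = 40, f = 20, h = 100.
P60 = 300 + ((60 − 40)/20)·100 = 300 + 100 = 400.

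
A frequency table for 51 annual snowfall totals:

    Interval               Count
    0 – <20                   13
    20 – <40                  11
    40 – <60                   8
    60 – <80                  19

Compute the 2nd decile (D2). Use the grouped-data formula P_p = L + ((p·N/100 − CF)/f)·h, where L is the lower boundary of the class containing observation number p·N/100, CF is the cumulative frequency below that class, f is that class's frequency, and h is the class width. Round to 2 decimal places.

15.69

N = 51; target position k = 20/100 · 51 = 10.2.
Cumulative frequencies: 13, 24, 32, 51.
Observation 10.2 falls in the class 0 – <20.
L = 0, CF = 0, f = 13, h = 20.
P20 = 0 + ((10.2 − 0)/13)·20 = 0 + 15.6923 = 15.6923.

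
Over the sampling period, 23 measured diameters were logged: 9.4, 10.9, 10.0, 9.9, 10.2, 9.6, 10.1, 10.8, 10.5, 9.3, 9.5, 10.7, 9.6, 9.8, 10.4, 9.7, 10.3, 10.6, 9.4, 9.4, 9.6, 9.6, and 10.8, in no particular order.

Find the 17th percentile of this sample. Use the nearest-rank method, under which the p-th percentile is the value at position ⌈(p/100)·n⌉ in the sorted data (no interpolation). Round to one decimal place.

9.4

Sorted: 9.3, 9.4, 9.4, 9.4, 9.5, 9.6, 9.6, 9.6, 9.6, 9.7, 9.8, 9.9, 10.0, 10.1, 10.2, 10.3, 10.4, 10.5, 10.6, 10.7, 10.8, 10.8, 10.9.
n = 23.
Position = ⌈17/100 · 23⌉ = ⌈3.91⌉ = 4.
The value at rank 4 is 9.4.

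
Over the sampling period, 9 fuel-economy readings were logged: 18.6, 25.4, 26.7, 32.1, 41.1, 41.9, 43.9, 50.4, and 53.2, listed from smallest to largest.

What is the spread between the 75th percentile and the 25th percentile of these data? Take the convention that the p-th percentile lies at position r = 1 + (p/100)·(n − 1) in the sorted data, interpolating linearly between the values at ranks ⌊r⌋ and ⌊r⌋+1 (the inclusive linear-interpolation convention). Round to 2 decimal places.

17.20

n = 9.
P25: r = 3 (integer) → 26.7.
P75: r = 7 (integer) → 43.9.
Difference: 43.9 − 26.7 = 17.2.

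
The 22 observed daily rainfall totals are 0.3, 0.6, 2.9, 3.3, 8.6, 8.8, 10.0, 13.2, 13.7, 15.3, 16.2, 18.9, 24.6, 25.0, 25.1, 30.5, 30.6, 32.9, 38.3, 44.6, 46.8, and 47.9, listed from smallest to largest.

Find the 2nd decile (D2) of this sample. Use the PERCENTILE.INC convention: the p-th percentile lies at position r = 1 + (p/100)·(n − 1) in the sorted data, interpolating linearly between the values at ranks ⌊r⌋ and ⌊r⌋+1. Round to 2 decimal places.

8.64

n = 22.
r = 1 + (20/100)·(22 − 1) = 1 + 4.2 = 5.2.
Rank 5 is 8.6 and rank 6 is 8.8.
Interpolate: 8.6 + 0.2·(8.8 − 8.6) = 8.6 + 0.2·0.2 = 8.64.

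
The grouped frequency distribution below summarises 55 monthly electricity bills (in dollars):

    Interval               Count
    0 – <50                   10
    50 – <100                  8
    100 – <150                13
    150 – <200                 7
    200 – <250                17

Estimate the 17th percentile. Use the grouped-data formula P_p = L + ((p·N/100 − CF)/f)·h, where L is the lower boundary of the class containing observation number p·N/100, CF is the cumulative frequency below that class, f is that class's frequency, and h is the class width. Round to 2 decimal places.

46.75

N = 55; target position k = 17/100 · 55 = 9.35.
Cumulative frequencies: 10, 18, 31, 38, 55.
Observation 9.35 falls in the class 0 – <50.
L = 0, CF = 0, f = 10, h = 50.
P17 = 0 + ((9.35 − 0)/10)·50 = 0 + 46.75 = 46.75.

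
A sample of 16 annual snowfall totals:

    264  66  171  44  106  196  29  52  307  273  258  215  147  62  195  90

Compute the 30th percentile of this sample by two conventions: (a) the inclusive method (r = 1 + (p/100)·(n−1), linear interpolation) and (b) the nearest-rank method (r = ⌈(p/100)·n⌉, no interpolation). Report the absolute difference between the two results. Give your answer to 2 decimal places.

12.00

Sorted: 29, 44, 52, 62, 66, 90, 106, 147, 171, 195, 196, 215, 258, 264, 273, 307.
n = 16.
(a) r = 5.5; between ranks 5 (66) and 6 (90): 78.
(b) the nearest-rank method: rank 5 → 66.
|78 − 66| = 12.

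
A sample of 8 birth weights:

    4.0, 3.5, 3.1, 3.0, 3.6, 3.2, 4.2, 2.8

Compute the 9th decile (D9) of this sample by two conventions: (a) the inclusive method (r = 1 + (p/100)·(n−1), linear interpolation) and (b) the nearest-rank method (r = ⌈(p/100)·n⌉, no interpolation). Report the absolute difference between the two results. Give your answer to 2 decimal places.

0.14

Sorted: 2.8, 3.0, 3.1, 3.2, 3.5, 3.6, 4.0, 4.2.
n = 8.
(a) r = 7.3; between ranks 7 (4.0) and 8 (4.2): 4.06.
(b) the nearest-rank method: rank 8 → 4.2.
|4.06 − 4.2| = 0.14.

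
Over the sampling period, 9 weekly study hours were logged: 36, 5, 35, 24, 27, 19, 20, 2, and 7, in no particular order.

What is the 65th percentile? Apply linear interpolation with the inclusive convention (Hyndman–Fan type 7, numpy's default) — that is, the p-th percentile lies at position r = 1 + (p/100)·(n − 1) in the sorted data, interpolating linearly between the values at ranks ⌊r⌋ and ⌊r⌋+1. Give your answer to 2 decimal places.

24.60

Sorted: 2, 5, 7, 19, 20, 24, 27, 35, 36.
n = 9.
r = 1 + (65/100)·(9 − 1) = 1 + 5.2 = 6.2.
Rank 6 is 24 and rank 7 is 27.
Interpolate: 24 + 0.2·(27 − 24) = 24 + 0.2·3 = 24.6.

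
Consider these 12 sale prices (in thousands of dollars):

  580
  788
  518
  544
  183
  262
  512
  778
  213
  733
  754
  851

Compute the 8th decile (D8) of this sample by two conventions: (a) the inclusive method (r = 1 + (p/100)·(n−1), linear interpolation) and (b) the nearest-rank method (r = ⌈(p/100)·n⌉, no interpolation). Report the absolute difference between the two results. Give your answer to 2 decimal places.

4.80

Sorted: 183, 213, 262, 512, 518, 544, 580, 733, 754, 778, 788, 851.
n = 12.
(a) r = 9.8; between ranks 9 (754) and 10 (778): 773.2.
(b) the nearest-rank method: rank 10 → 778.
|773.2 − 778| = 4.8.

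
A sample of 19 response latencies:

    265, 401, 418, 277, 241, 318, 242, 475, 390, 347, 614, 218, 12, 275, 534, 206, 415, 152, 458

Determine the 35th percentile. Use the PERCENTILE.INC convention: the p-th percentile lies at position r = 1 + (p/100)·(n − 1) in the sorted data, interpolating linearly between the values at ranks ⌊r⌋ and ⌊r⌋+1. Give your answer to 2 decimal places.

268.00

Sorted: 12, 152, 206, 218, 241, 242, 265, 275, 277, 318, 347, 390, 401, 415, 418, 458, 475, 534, 614.
n = 19.
r = 1 + (35/100)·(19 − 1) = 1 + 6.3 = 7.3.
Rank 7 is 265 and rank 8 is 275.
Interpolate: 265 + 0.3·(275 − 265) = 265 + 0.3·10 = 268.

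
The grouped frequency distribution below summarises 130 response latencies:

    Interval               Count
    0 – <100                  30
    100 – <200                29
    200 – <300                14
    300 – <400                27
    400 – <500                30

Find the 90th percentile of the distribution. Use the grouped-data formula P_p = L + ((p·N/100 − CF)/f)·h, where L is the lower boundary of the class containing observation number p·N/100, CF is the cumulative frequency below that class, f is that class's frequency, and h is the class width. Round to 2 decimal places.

456.67

N = 130; target position k = 90/100 · 130 = 117.
Cumulative frequencies: 30, 59, 73, 100, 130.
Observation 117 falls in the class 400 – <500.
L = 400, CF = 100, f = 30, h = 100.
P90 = 400 + ((117 − 100)/30)·100 = 400 + 56.6667 = 456.667.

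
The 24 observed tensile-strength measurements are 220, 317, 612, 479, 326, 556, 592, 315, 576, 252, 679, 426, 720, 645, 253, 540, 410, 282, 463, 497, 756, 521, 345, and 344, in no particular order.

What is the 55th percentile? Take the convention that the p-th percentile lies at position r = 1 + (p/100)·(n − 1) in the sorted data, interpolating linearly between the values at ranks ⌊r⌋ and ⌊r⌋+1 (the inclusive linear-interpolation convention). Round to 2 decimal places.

490.70

Sorted: 220, 252, 253, 282, 315, 317, 326, 344, 345, 410, 426, 463, 479, 497, 521, 540, 556, 576, 592, 612, 645, 679, 720, 756.
n = 24.
r = 1 + (55/100)·(24 − 1) = 1 + 12.65 = 13.65.
Rank 13 is 479 and rank 14 is 497.
Interpolate: 479 + 0.65·(497 − 479) = 479 + 0.65·18 = 490.7.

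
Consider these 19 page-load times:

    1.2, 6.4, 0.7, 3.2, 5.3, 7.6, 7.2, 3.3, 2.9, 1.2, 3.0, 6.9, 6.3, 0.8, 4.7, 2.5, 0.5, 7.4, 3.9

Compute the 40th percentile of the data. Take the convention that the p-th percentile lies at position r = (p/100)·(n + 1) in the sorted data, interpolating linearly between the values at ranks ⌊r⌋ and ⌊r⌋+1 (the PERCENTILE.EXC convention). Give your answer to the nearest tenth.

Sorted: 0.5, 0.7, 0.8, 1.2, 1.2, 2.5, 2.9, 3.0, 3.2, 3.3, 3.9, 4.7, 5.3, 6.3, 6.4, 6.9, 7.2, 7.4, 7.6.
n = 19.
r = (40/100)·(19 + 1) = 8.
r is an integer, so P40 is the value at rank 8: 3.0.

3.0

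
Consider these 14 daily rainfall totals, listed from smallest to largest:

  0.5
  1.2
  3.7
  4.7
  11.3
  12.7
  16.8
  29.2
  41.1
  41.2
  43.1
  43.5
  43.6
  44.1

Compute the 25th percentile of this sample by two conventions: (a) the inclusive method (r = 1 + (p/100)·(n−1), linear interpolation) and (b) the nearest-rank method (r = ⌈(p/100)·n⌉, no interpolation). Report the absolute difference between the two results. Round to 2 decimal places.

n = 14.
(a) r = 4.25; between ranks 4 (4.7) and 5 (11.3): 6.35.
(b) the nearest-rank method: rank 4 → 4.7.
|6.35 − 4.7| = 1.65.

1.65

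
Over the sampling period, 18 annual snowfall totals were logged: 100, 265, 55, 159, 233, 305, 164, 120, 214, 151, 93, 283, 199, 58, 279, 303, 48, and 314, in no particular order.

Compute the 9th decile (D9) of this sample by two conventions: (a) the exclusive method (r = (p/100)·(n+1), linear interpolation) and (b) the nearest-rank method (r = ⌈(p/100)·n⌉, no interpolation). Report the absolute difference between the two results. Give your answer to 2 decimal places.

0.90

Sorted: 48, 55, 58, 93, 100, 120, 151, 159, 164, 199, 214, 233, 265, 279, 283, 303, 305, 314.
n = 18.
(a) r = 17.1; between ranks 17 (305) and 18 (314): 305.9.
(b) the nearest-rank method: rank 17 → 305.
|305.9 − 305| = 0.9.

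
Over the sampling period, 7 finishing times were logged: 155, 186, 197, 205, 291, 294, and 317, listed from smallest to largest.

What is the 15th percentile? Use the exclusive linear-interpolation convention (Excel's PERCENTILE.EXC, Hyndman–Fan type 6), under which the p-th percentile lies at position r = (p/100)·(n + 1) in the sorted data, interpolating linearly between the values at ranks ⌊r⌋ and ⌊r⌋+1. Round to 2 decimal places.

161.20

n = 7.
r = (15/100)·(7 + 1) = 1.2.
Rank 1 is 155 and rank 2 is 186.
Interpolate: 155 + 0.2·(186 − 155) = 155 + 0.2·31 = 161.2.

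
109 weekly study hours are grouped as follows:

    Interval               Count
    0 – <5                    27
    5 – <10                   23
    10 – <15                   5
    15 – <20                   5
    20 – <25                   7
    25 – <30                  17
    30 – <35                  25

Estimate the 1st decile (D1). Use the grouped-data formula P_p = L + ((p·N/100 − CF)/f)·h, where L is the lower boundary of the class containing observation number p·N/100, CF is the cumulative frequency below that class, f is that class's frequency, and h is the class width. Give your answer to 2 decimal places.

N = 109; target position k = 10/100 · 109 = 10.9.
Cumulative frequencies: 27, 50, 55, 60, 67, 84, 109.
Observation 10.9 falls in the class 0 – <5.
L = 0, CF = 0, f = 27, h = 5.
P10 = 0 + ((10.9 − 0)/27)·5 = 0 + 2.01852 = 2.01852.

2.02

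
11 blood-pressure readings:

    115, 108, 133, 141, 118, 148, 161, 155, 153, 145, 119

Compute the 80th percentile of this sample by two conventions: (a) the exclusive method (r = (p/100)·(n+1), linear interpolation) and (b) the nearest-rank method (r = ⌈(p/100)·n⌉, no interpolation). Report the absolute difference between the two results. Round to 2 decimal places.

Sorted: 108, 115, 118, 119, 133, 141, 145, 148, 153, 155, 161.
n = 11.
(a) r = 9.6; between ranks 9 (153) and 10 (155): 154.2.
(b) the nearest-rank method: rank 9 → 153.
|154.2 − 153| = 1.2.

1.20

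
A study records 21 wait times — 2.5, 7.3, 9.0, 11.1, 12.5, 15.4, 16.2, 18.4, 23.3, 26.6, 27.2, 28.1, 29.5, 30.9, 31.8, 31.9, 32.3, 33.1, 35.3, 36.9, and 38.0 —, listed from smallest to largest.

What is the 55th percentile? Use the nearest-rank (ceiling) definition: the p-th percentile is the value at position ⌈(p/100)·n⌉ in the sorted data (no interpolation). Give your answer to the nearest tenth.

n = 21.
Position = ⌈55/100 · 21⌉ = ⌈11.55⌉ = 12.
The value at rank 12 is 28.1.

28.1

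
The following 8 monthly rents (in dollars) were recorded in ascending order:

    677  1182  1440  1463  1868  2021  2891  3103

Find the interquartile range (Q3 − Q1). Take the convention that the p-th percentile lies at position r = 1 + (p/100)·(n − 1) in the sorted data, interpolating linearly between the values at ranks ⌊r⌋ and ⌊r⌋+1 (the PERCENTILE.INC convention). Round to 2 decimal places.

n = 8.
P25: r = 2.75; ranks 2–3 are 1182, 1440; interpolating gives 1375.5.
P75: r = 6.25; ranks 6–7 are 2021, 2891; interpolating gives 2238.5.
Difference: 2238.5 − 1375.5 = 863.

863.00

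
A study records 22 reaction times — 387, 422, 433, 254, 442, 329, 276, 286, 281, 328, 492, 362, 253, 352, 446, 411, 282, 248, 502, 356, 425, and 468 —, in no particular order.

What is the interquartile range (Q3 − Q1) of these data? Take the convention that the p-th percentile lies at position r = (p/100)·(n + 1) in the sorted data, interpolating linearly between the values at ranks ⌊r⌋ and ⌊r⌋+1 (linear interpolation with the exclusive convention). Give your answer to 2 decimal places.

153.50

Sorted: 248, 253, 254, 276, 281, 282, 286, 328, 329, 352, 356, 362, 387, 411, 422, 425, 433, 442, 446, 468, 492, 502.
n = 22.
P25: r = 5.75; ranks 5–6 are 281, 282; interpolating gives 281.75.
P75: r = 17.25; ranks 17–18 are 433, 442; interpolating gives 435.25.
Difference: 435.25 − 281.75 = 153.5.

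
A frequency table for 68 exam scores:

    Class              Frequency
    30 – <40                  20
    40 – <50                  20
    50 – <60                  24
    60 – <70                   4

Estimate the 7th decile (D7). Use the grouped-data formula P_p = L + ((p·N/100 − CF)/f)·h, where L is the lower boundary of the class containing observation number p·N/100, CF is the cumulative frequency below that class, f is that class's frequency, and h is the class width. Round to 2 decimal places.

53.17

N = 68; target position k = 70/100 · 68 = 47.6.
Cumulative frequencies: 20, 40, 64, 68.
Observation 47.6 falls in the class 50 – <60.
L = 50, CF = 40, f = 24, h = 10.
P70 = 50 + ((47.6 − 40)/24)·10 = 50 + 3.16667 = 53.1667.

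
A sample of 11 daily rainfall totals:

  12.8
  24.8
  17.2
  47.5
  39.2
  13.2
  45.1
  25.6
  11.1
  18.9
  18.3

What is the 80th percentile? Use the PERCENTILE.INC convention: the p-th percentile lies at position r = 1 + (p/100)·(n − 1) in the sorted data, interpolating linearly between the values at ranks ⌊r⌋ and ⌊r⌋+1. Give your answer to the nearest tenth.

Sorted: 11.1, 12.8, 13.2, 17.2, 18.3, 18.9, 24.8, 25.6, 39.2, 45.1, 47.5.
n = 11.
r = 1 + (80/100)·(11 − 1) = 1 + 8 = 9.
r is an integer, so P80 is the value at rank 9: 39.2.

39.2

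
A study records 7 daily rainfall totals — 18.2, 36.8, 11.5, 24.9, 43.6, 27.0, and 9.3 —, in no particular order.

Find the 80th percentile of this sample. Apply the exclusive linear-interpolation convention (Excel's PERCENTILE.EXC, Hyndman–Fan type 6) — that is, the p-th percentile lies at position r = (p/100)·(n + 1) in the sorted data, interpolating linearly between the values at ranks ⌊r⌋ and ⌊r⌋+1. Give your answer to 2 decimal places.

Sorted: 9.3, 11.5, 18.2, 24.9, 27.0, 36.8, 43.6.
n = 7.
r = (80/100)·(7 + 1) = 6.4.
Rank 6 is 36.8 and rank 7 is 43.6.
Interpolate: 36.8 + 0.4·(43.6 − 36.8) = 36.8 + 0.4·6.8 = 39.52.

39.52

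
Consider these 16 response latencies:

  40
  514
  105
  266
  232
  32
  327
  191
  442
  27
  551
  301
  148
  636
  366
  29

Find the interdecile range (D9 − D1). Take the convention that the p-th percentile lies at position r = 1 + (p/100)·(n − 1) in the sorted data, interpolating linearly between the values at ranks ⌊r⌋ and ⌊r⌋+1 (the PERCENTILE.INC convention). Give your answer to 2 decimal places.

Sorted: 27, 29, 32, 40, 105, 148, 191, 232, 266, 301, 327, 366, 442, 514, 551, 636.
n = 16.
P10: r = 2.5; ranks 2–3 are 29, 32; interpolating gives 30.5.
P90: r = 14.5; ranks 14–15 are 514, 551; interpolating gives 532.5.
Difference: 532.5 − 30.5 = 502.

502.00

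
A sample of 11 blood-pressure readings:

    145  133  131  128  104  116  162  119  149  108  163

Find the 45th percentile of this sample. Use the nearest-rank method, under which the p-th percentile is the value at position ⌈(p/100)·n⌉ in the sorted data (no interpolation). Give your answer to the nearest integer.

Sorted: 104, 108, 116, 119, 128, 131, 133, 145, 149, 162, 163.
n = 11.
Position = ⌈45/100 · 11⌉ = ⌈4.95⌉ = 5.
The value at rank 5 is 128.

128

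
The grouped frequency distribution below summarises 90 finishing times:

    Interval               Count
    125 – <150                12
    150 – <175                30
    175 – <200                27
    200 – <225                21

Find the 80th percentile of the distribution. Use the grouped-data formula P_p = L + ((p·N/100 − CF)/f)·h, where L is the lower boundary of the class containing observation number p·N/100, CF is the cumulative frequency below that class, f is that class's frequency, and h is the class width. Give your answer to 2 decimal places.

N = 90; target position k = 80/100 · 90 = 72.
Cumulative frequencies: 12, 42, 69, 90.
Observation 72 falls in the class 200 – <225.
L = 200, CF = 69, f = 21, h = 25.
P80 = 200 + ((72 − 69)/21)·25 = 200 + 3.57143 = 203.571.

203.57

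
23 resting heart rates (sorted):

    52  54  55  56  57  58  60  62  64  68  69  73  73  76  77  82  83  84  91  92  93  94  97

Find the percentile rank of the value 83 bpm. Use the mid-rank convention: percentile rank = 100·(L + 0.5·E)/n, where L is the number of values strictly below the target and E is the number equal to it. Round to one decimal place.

71.7

Count below 83: L = 16; count equal: E = 1; n = 23.
Percentile rank = 100·(16 + 0.5·1)/23 = 100·16.5/23 = 71.74.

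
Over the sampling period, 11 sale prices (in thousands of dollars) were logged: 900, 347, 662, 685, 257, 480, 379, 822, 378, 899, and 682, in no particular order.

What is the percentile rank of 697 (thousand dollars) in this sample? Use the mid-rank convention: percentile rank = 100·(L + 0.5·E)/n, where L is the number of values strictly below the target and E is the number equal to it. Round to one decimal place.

Sorted: 257, 347, 378, 379, 480, 662, 682, 685, 822, 899, 900.
Count below 697: L = 8; count equal: E = 0; n = 11.
Percentile rank = 100·(8 + 0.5·0)/11 = 100·8/11 = 72.73.

72.7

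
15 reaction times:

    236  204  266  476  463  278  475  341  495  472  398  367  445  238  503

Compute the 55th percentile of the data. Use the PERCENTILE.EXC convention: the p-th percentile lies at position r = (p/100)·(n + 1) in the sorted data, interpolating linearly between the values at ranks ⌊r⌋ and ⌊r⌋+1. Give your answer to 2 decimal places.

435.60

Sorted: 204, 236, 238, 266, 278, 341, 367, 398, 445, 463, 472, 475, 476, 495, 503.
n = 15.
r = (55/100)·(15 + 1) = 8.8.
Rank 8 is 398 and rank 9 is 445.
Interpolate: 398 + 0.8·(445 − 398) = 398 + 0.8·47 = 435.6.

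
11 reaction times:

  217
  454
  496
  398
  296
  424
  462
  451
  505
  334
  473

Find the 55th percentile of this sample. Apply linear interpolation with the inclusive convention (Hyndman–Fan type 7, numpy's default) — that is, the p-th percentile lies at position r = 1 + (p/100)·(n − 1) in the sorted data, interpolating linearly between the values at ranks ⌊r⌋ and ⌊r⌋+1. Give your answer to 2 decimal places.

452.50

Sorted: 217, 296, 334, 398, 424, 451, 454, 462, 473, 496, 505.
n = 11.
r = 1 + (55/100)·(11 − 1) = 1 + 5.5 = 6.5.
Rank 6 is 451 and rank 7 is 454.
Interpolate: 451 + 0.5·(454 − 451) = 451 + 0.5·3 = 452.5.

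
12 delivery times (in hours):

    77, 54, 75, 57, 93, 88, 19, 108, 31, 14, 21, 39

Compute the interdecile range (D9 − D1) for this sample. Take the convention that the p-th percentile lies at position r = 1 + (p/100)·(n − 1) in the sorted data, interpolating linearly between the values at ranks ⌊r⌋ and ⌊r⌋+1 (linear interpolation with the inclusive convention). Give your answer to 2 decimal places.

73.30

Sorted: 14, 19, 21, 31, 39, 54, 57, 75, 77, 88, 93, 108.
n = 12.
P10: r = 2.1; ranks 2–3 are 19, 21; interpolating gives 19.2.
P90: r = 10.9; ranks 10–11 are 88, 93; interpolating gives 92.5.
Difference: 92.5 − 19.2 = 73.3.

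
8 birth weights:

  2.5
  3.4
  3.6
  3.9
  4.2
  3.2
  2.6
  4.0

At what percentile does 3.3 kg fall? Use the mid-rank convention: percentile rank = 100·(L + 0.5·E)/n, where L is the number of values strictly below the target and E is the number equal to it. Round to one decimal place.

37.5

Sorted: 2.5, 2.6, 3.2, 3.4, 3.6, 3.9, 4.0, 4.2.
Count below 3.3: L = 3; count equal: E = 0; n = 8.
Percentile rank = 100·(3 + 0.5·0)/8 = 100·3/8 = 37.5.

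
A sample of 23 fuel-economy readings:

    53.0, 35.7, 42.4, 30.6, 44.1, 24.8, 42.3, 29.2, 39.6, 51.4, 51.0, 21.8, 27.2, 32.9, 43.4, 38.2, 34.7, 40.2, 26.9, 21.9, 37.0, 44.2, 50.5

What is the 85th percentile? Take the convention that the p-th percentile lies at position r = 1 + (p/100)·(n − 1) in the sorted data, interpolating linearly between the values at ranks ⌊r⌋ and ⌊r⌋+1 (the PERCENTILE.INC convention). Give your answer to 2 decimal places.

48.61

Sorted: 21.8, 21.9, 24.8, 26.9, 27.2, 29.2, 30.6, 32.9, 34.7, 35.7, 37.0, 38.2, 39.6, 40.2, 42.3, 42.4, 43.4, 44.1, 44.2, 50.5, 51.0, 51.4, 53.0.
n = 23.
r = 1 + (85/100)·(23 − 1) = 1 + 18.7 = 19.7.
Rank 19 is 44.2 and rank 20 is 50.5.
Interpolate: 44.2 + 0.7·(50.5 − 44.2) = 44.2 + 0.7·6.3 = 48.61.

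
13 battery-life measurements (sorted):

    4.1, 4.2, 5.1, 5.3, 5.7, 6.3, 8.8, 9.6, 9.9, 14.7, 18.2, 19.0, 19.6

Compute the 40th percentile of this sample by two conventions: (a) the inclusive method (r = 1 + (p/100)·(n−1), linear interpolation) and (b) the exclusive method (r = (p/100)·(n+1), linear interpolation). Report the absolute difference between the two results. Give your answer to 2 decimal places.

n = 13.
(a) r = 5.8; between ranks 5 (5.7) and 6 (6.3): 6.18.
(b) r = 5.6; between ranks 5 (5.7) and 6 (6.3): 6.06.
|6.18 − 6.06| = 0.12.

0.12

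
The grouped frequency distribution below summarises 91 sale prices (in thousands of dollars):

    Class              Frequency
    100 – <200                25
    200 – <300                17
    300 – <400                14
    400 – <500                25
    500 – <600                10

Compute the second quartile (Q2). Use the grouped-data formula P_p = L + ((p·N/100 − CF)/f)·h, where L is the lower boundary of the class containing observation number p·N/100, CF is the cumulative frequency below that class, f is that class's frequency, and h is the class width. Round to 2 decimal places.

325.00

N = 91; target position k = 50/100 · 91 = 45.5.
Cumulative frequencies: 25, 42, 56, 81, 91.
Observation 45.5 falls in the class 300 – <400.
L = 300, CF = 42, f = 14, h = 100.
P50 = 300 + ((45.5 − 42)/14)·100 = 300 + 25 = 325.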